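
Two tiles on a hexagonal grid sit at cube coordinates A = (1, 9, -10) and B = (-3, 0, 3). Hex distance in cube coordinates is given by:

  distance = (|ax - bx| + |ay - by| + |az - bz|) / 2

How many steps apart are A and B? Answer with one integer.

Answer: 13

Derivation:
|ax - bx| = |1 - (-3)| = 4
|ay - by| = |9 - 0| = 9
|az - bz| = |-10 - 3| = 13
distance = (4 + 9 + 13) / 2 = 26 / 2 = 13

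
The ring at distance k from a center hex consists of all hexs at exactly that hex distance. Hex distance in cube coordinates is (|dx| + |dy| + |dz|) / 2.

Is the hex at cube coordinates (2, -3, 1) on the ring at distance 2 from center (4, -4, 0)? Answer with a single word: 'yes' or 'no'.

Answer: yes

Derivation:
|px - cx| = |2 - 4| = 2
|py - cy| = |-3 - (-4)| = 1
|pz - cz| = |1 - 0| = 1
distance = (2+1+1)/2 = 4/2 = 2
radius = 2; distance == radius -> yes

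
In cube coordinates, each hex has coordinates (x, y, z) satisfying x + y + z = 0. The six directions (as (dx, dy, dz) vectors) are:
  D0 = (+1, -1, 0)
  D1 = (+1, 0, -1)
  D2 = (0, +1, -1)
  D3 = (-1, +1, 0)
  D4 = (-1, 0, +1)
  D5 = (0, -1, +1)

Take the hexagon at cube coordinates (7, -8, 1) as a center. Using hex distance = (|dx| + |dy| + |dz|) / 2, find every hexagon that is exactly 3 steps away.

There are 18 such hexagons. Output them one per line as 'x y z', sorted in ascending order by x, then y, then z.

Answer: 4 -8 4
4 -7 3
4 -6 2
4 -5 1
5 -9 4
5 -5 0
6 -10 4
6 -5 -1
7 -11 4
7 -5 -2
8 -11 3
8 -6 -2
9 -11 2
9 -7 -2
10 -11 1
10 -10 0
10 -9 -1
10 -8 -2

Derivation:
Walk ring at distance 3 from (7, -8, 1):
Start at center + D4*3 = (4, -8, 4)
  hex 0: (4, -8, 4)
  hex 1: (5, -9, 4)
  hex 2: (6, -10, 4)
  hex 3: (7, -11, 4)
  hex 4: (8, -11, 3)
  hex 5: (9, -11, 2)
  hex 6: (10, -11, 1)
  hex 7: (10, -10, 0)
  hex 8: (10, -9, -1)
  hex 9: (10, -8, -2)
  hex 10: (9, -7, -2)
  hex 11: (8, -6, -2)
  hex 12: (7, -5, -2)
  hex 13: (6, -5, -1)
  hex 14: (5, -5, 0)
  hex 15: (4, -5, 1)
  hex 16: (4, -6, 2)
  hex 17: (4, -7, 3)
Sorted: 18 hexes.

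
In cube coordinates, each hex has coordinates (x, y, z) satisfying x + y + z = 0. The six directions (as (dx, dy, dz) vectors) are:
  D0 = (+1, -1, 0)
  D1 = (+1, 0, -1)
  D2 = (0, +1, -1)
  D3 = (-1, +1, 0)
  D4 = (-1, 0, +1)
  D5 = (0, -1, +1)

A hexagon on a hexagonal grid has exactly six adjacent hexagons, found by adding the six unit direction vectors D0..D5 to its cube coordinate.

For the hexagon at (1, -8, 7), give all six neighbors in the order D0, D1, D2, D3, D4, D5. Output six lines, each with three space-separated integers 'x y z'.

Center: (1, -8, 7). Add each direction:
  D0: (1, -8, 7) + (1, -1, 0) = (2, -9, 7)
  D1: (1, -8, 7) + (1, 0, -1) = (2, -8, 6)
  D2: (1, -8, 7) + (0, 1, -1) = (1, -7, 6)
  D3: (1, -8, 7) + (-1, 1, 0) = (0, -7, 7)
  D4: (1, -8, 7) + (-1, 0, 1) = (0, -8, 8)
  D5: (1, -8, 7) + (0, -1, 1) = (1, -9, 8)

Answer: 2 -9 7
2 -8 6
1 -7 6
0 -7 7
0 -8 8
1 -9 8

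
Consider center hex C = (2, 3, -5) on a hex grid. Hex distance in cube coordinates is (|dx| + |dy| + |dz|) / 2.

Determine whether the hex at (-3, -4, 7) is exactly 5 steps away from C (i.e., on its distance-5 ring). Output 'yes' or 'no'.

Answer: no

Derivation:
|px - cx| = |-3 - 2| = 5
|py - cy| = |-4 - 3| = 7
|pz - cz| = |7 - (-5)| = 12
distance = (5+7+12)/2 = 24/2 = 12
radius = 5; distance != radius -> no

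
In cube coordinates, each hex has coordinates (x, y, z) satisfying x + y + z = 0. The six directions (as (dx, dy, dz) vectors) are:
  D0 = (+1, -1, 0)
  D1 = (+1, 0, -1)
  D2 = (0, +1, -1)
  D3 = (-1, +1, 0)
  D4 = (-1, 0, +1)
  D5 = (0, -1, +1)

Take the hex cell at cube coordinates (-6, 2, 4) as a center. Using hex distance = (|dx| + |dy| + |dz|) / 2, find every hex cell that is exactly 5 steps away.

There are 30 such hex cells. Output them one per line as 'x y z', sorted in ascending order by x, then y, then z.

Walk ring at distance 5 from (-6, 2, 4):
Start at center + D4*5 = (-11, 2, 9)
  hex 0: (-11, 2, 9)
  hex 1: (-10, 1, 9)
  hex 2: (-9, 0, 9)
  hex 3: (-8, -1, 9)
  hex 4: (-7, -2, 9)
  hex 5: (-6, -3, 9)
  hex 6: (-5, -3, 8)
  hex 7: (-4, -3, 7)
  hex 8: (-3, -3, 6)
  hex 9: (-2, -3, 5)
  hex 10: (-1, -3, 4)
  hex 11: (-1, -2, 3)
  hex 12: (-1, -1, 2)
  hex 13: (-1, 0, 1)
  hex 14: (-1, 1, 0)
  hex 15: (-1, 2, -1)
  hex 16: (-2, 3, -1)
  hex 17: (-3, 4, -1)
  hex 18: (-4, 5, -1)
  hex 19: (-5, 6, -1)
  hex 20: (-6, 7, -1)
  hex 21: (-7, 7, 0)
  hex 22: (-8, 7, 1)
  hex 23: (-9, 7, 2)
  hex 24: (-10, 7, 3)
  hex 25: (-11, 7, 4)
  hex 26: (-11, 6, 5)
  hex 27: (-11, 5, 6)
  hex 28: (-11, 4, 7)
  hex 29: (-11, 3, 8)
Sorted: 30 hexes.

Answer: -11 2 9
-11 3 8
-11 4 7
-11 5 6
-11 6 5
-11 7 4
-10 1 9
-10 7 3
-9 0 9
-9 7 2
-8 -1 9
-8 7 1
-7 -2 9
-7 7 0
-6 -3 9
-6 7 -1
-5 -3 8
-5 6 -1
-4 -3 7
-4 5 -1
-3 -3 6
-3 4 -1
-2 -3 5
-2 3 -1
-1 -3 4
-1 -2 3
-1 -1 2
-1 0 1
-1 1 0
-1 2 -1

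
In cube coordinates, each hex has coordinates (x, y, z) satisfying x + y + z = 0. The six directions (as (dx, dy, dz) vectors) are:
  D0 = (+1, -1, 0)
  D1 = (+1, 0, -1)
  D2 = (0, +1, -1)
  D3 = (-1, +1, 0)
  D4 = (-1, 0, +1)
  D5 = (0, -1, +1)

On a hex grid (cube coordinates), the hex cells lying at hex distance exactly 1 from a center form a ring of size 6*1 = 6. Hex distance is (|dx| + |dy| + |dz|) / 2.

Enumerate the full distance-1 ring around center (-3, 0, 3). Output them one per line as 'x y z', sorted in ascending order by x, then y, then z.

Answer: -4 0 4
-4 1 3
-3 -1 4
-3 1 2
-2 -1 3
-2 0 2

Derivation:
Walk ring at distance 1 from (-3, 0, 3):
Start at center + D4*1 = (-4, 0, 4)
  hex 0: (-4, 0, 4)
  hex 1: (-3, -1, 4)
  hex 2: (-2, -1, 3)
  hex 3: (-2, 0, 2)
  hex 4: (-3, 1, 2)
  hex 5: (-4, 1, 3)
Sorted: 6 hexes.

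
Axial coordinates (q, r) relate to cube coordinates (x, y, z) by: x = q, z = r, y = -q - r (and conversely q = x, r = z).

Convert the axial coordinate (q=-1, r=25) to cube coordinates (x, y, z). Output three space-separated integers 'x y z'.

Answer: -1 -24 25

Derivation:
x = q = -1
z = r = 25
y = -x - z = -(-1) - (25) = -24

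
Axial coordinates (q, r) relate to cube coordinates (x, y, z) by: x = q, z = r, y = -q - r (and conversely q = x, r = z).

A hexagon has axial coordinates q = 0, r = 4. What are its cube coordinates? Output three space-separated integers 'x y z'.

x = q = 0
z = r = 4
y = -x - z = -(0) - (4) = -4

Answer: 0 -4 4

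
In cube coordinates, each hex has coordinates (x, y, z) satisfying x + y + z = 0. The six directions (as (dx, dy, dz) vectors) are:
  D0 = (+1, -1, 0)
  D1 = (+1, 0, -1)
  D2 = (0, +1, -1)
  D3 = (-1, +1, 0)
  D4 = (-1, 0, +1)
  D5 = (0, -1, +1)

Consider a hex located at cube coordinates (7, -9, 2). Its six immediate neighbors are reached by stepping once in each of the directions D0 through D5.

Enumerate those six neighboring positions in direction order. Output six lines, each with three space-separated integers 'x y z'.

Answer: 8 -10 2
8 -9 1
7 -8 1
6 -8 2
6 -9 3
7 -10 3

Derivation:
Center: (7, -9, 2). Add each direction:
  D0: (7, -9, 2) + (1, -1, 0) = (8, -10, 2)
  D1: (7, -9, 2) + (1, 0, -1) = (8, -9, 1)
  D2: (7, -9, 2) + (0, 1, -1) = (7, -8, 1)
  D3: (7, -9, 2) + (-1, 1, 0) = (6, -8, 2)
  D4: (7, -9, 2) + (-1, 0, 1) = (6, -9, 3)
  D5: (7, -9, 2) + (0, -1, 1) = (7, -10, 3)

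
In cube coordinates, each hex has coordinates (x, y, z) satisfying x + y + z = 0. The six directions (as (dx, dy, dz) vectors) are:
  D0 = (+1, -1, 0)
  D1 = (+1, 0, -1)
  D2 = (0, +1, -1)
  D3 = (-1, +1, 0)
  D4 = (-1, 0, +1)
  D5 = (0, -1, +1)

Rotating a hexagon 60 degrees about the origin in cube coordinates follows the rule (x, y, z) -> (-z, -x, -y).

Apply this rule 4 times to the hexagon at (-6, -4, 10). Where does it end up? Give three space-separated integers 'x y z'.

Start: (-6, -4, 10)
Step 1: (-6, -4, 10) -> (-(10), -(-6), -(-4)) = (-10, 6, 4)
Step 2: (-10, 6, 4) -> (-(4), -(-10), -(6)) = (-4, 10, -6)
Step 3: (-4, 10, -6) -> (-(-6), -(-4), -(10)) = (6, 4, -10)
Step 4: (6, 4, -10) -> (-(-10), -(6), -(4)) = (10, -6, -4)

Answer: 10 -6 -4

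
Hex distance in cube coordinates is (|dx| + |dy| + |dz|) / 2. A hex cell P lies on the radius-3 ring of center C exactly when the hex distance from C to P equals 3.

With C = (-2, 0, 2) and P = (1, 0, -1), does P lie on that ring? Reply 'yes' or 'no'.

|px - cx| = |1 - (-2)| = 3
|py - cy| = |0 - 0| = 0
|pz - cz| = |-1 - 2| = 3
distance = (3+0+3)/2 = 6/2 = 3
radius = 3; distance == radius -> yes

Answer: yes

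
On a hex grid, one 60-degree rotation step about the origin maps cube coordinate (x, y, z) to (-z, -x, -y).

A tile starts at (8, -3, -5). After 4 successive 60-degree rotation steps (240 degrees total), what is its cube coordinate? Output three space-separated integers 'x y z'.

Start: (8, -3, -5)
Step 1: (8, -3, -5) -> (-(-5), -(8), -(-3)) = (5, -8, 3)
Step 2: (5, -8, 3) -> (-(3), -(5), -(-8)) = (-3, -5, 8)
Step 3: (-3, -5, 8) -> (-(8), -(-3), -(-5)) = (-8, 3, 5)
Step 4: (-8, 3, 5) -> (-(5), -(-8), -(3)) = (-5, 8, -3)

Answer: -5 8 -3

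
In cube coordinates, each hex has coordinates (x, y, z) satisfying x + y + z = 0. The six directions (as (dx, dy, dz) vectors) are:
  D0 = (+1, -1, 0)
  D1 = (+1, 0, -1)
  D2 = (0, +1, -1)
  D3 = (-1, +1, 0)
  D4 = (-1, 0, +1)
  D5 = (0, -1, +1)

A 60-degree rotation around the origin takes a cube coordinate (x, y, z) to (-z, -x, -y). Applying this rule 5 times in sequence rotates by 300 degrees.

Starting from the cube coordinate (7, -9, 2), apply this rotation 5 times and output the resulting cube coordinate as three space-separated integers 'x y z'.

Start: (7, -9, 2)
Step 1: (7, -9, 2) -> (-(2), -(7), -(-9)) = (-2, -7, 9)
Step 2: (-2, -7, 9) -> (-(9), -(-2), -(-7)) = (-9, 2, 7)
Step 3: (-9, 2, 7) -> (-(7), -(-9), -(2)) = (-7, 9, -2)
Step 4: (-7, 9, -2) -> (-(-2), -(-7), -(9)) = (2, 7, -9)
Step 5: (2, 7, -9) -> (-(-9), -(2), -(7)) = (9, -2, -7)

Answer: 9 -2 -7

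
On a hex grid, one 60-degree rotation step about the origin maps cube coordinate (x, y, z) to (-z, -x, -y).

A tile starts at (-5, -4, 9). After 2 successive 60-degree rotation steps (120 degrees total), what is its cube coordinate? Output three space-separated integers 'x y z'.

Start: (-5, -4, 9)
Step 1: (-5, -4, 9) -> (-(9), -(-5), -(-4)) = (-9, 5, 4)
Step 2: (-9, 5, 4) -> (-(4), -(-9), -(5)) = (-4, 9, -5)

Answer: -4 9 -5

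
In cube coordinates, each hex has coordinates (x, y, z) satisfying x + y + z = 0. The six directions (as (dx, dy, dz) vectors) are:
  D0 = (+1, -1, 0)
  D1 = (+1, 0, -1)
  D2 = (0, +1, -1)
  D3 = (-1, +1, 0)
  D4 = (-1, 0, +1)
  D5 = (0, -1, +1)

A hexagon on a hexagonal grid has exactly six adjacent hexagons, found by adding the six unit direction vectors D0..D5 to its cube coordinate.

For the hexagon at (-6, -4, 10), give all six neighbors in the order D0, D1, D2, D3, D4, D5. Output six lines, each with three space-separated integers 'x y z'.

Center: (-6, -4, 10). Add each direction:
  D0: (-6, -4, 10) + (1, -1, 0) = (-5, -5, 10)
  D1: (-6, -4, 10) + (1, 0, -1) = (-5, -4, 9)
  D2: (-6, -4, 10) + (0, 1, -1) = (-6, -3, 9)
  D3: (-6, -4, 10) + (-1, 1, 0) = (-7, -3, 10)
  D4: (-6, -4, 10) + (-1, 0, 1) = (-7, -4, 11)
  D5: (-6, -4, 10) + (0, -1, 1) = (-6, -5, 11)

Answer: -5 -5 10
-5 -4 9
-6 -3 9
-7 -3 10
-7 -4 11
-6 -5 11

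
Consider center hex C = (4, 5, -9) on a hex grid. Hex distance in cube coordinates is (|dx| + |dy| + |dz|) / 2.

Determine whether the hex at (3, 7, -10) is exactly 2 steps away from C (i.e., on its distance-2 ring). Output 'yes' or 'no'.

|px - cx| = |3 - 4| = 1
|py - cy| = |7 - 5| = 2
|pz - cz| = |-10 - (-9)| = 1
distance = (1+2+1)/2 = 4/2 = 2
radius = 2; distance == radius -> yes

Answer: yes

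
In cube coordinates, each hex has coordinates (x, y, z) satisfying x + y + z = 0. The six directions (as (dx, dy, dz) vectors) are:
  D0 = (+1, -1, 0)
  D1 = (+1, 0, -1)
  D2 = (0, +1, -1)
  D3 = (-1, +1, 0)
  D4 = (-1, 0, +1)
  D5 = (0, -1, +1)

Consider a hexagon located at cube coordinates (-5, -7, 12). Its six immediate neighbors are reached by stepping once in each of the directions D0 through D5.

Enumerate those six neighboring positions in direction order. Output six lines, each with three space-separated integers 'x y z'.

Answer: -4 -8 12
-4 -7 11
-5 -6 11
-6 -6 12
-6 -7 13
-5 -8 13

Derivation:
Center: (-5, -7, 12). Add each direction:
  D0: (-5, -7, 12) + (1, -1, 0) = (-4, -8, 12)
  D1: (-5, -7, 12) + (1, 0, -1) = (-4, -7, 11)
  D2: (-5, -7, 12) + (0, 1, -1) = (-5, -6, 11)
  D3: (-5, -7, 12) + (-1, 1, 0) = (-6, -6, 12)
  D4: (-5, -7, 12) + (-1, 0, 1) = (-6, -7, 13)
  D5: (-5, -7, 12) + (0, -1, 1) = (-5, -8, 13)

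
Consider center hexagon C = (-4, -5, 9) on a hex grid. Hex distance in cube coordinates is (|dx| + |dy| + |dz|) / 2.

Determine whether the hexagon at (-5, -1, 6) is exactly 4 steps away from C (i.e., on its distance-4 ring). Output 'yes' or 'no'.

|px - cx| = |-5 - (-4)| = 1
|py - cy| = |-1 - (-5)| = 4
|pz - cz| = |6 - 9| = 3
distance = (1+4+3)/2 = 8/2 = 4
radius = 4; distance == radius -> yes

Answer: yes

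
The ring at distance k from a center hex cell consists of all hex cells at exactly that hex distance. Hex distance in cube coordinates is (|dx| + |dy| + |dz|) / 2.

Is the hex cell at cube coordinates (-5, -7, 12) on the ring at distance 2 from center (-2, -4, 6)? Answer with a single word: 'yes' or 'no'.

Answer: no

Derivation:
|px - cx| = |-5 - (-2)| = 3
|py - cy| = |-7 - (-4)| = 3
|pz - cz| = |12 - 6| = 6
distance = (3+3+6)/2 = 12/2 = 6
radius = 2; distance != radius -> no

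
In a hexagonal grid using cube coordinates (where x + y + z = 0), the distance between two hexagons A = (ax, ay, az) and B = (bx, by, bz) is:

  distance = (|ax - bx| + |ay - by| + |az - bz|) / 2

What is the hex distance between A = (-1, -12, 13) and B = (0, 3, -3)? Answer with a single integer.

|ax - bx| = |-1 - 0| = 1
|ay - by| = |-12 - 3| = 15
|az - bz| = |13 - (-3)| = 16
distance = (1 + 15 + 16) / 2 = 32 / 2 = 16

Answer: 16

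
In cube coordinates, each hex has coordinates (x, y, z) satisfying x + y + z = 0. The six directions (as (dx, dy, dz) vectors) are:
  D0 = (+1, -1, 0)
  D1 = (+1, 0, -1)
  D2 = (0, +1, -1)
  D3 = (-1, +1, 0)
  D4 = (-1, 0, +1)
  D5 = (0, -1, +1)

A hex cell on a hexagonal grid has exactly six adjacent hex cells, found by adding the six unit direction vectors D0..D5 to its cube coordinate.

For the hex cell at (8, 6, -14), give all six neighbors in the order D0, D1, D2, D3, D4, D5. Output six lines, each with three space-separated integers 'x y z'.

Answer: 9 5 -14
9 6 -15
8 7 -15
7 7 -14
7 6 -13
8 5 -13

Derivation:
Center: (8, 6, -14). Add each direction:
  D0: (8, 6, -14) + (1, -1, 0) = (9, 5, -14)
  D1: (8, 6, -14) + (1, 0, -1) = (9, 6, -15)
  D2: (8, 6, -14) + (0, 1, -1) = (8, 7, -15)
  D3: (8, 6, -14) + (-1, 1, 0) = (7, 7, -14)
  D4: (8, 6, -14) + (-1, 0, 1) = (7, 6, -13)
  D5: (8, 6, -14) + (0, -1, 1) = (8, 5, -13)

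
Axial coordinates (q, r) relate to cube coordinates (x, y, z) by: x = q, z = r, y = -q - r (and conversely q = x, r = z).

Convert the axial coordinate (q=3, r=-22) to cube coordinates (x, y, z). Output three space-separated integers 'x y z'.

x = q = 3
z = r = -22
y = -x - z = -(3) - (-22) = 19

Answer: 3 19 -22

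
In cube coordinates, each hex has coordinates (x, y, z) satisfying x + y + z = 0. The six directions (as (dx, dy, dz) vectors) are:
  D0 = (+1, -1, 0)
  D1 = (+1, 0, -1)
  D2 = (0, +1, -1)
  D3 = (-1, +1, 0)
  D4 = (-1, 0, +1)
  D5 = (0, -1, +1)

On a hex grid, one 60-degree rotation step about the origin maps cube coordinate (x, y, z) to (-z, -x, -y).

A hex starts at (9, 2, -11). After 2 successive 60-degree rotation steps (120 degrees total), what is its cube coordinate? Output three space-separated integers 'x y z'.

Answer: 2 -11 9

Derivation:
Start: (9, 2, -11)
Step 1: (9, 2, -11) -> (-(-11), -(9), -(2)) = (11, -9, -2)
Step 2: (11, -9, -2) -> (-(-2), -(11), -(-9)) = (2, -11, 9)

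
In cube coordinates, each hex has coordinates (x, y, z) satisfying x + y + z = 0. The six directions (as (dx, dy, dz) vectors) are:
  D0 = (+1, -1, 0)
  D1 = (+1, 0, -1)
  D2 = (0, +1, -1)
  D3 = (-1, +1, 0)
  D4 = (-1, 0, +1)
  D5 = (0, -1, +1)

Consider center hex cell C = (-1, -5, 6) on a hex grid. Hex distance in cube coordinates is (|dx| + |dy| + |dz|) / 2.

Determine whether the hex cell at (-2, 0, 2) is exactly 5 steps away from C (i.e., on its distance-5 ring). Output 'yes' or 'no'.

Answer: yes

Derivation:
|px - cx| = |-2 - (-1)| = 1
|py - cy| = |0 - (-5)| = 5
|pz - cz| = |2 - 6| = 4
distance = (1+5+4)/2 = 10/2 = 5
radius = 5; distance == radius -> yes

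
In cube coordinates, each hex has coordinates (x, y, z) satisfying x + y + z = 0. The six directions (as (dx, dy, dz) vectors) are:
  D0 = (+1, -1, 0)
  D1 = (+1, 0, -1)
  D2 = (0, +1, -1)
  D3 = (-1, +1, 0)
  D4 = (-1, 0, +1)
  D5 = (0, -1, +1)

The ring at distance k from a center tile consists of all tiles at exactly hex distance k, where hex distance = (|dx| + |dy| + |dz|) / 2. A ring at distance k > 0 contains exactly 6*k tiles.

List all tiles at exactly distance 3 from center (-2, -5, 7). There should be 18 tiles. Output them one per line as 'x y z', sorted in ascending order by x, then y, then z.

Answer: -5 -5 10
-5 -4 9
-5 -3 8
-5 -2 7
-4 -6 10
-4 -2 6
-3 -7 10
-3 -2 5
-2 -8 10
-2 -2 4
-1 -8 9
-1 -3 4
0 -8 8
0 -4 4
1 -8 7
1 -7 6
1 -6 5
1 -5 4

Derivation:
Walk ring at distance 3 from (-2, -5, 7):
Start at center + D4*3 = (-5, -5, 10)
  hex 0: (-5, -5, 10)
  hex 1: (-4, -6, 10)
  hex 2: (-3, -7, 10)
  hex 3: (-2, -8, 10)
  hex 4: (-1, -8, 9)
  hex 5: (0, -8, 8)
  hex 6: (1, -8, 7)
  hex 7: (1, -7, 6)
  hex 8: (1, -6, 5)
  hex 9: (1, -5, 4)
  hex 10: (0, -4, 4)
  hex 11: (-1, -3, 4)
  hex 12: (-2, -2, 4)
  hex 13: (-3, -2, 5)
  hex 14: (-4, -2, 6)
  hex 15: (-5, -2, 7)
  hex 16: (-5, -3, 8)
  hex 17: (-5, -4, 9)
Sorted: 18 hexes.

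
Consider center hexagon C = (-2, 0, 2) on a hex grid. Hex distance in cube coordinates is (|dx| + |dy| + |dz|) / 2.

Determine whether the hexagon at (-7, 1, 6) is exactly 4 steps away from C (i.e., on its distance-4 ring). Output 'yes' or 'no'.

|px - cx| = |-7 - (-2)| = 5
|py - cy| = |1 - 0| = 1
|pz - cz| = |6 - 2| = 4
distance = (5+1+4)/2 = 10/2 = 5
radius = 4; distance != radius -> no

Answer: no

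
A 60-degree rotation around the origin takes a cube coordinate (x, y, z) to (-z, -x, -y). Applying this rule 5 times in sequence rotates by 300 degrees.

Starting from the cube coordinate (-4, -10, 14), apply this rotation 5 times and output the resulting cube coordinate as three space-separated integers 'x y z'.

Answer: 10 -14 4

Derivation:
Start: (-4, -10, 14)
Step 1: (-4, -10, 14) -> (-(14), -(-4), -(-10)) = (-14, 4, 10)
Step 2: (-14, 4, 10) -> (-(10), -(-14), -(4)) = (-10, 14, -4)
Step 3: (-10, 14, -4) -> (-(-4), -(-10), -(14)) = (4, 10, -14)
Step 4: (4, 10, -14) -> (-(-14), -(4), -(10)) = (14, -4, -10)
Step 5: (14, -4, -10) -> (-(-10), -(14), -(-4)) = (10, -14, 4)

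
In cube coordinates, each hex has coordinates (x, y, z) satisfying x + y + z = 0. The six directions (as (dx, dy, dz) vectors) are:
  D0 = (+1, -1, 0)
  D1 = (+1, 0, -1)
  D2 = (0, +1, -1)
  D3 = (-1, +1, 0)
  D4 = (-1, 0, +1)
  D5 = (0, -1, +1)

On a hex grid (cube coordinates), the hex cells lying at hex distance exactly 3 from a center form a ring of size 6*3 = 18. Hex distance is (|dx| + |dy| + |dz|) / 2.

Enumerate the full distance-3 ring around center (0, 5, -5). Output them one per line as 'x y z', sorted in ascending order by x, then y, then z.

Answer: -3 5 -2
-3 6 -3
-3 7 -4
-3 8 -5
-2 4 -2
-2 8 -6
-1 3 -2
-1 8 -7
0 2 -2
0 8 -8
1 2 -3
1 7 -8
2 2 -4
2 6 -8
3 2 -5
3 3 -6
3 4 -7
3 5 -8

Derivation:
Walk ring at distance 3 from (0, 5, -5):
Start at center + D4*3 = (-3, 5, -2)
  hex 0: (-3, 5, -2)
  hex 1: (-2, 4, -2)
  hex 2: (-1, 3, -2)
  hex 3: (0, 2, -2)
  hex 4: (1, 2, -3)
  hex 5: (2, 2, -4)
  hex 6: (3, 2, -5)
  hex 7: (3, 3, -6)
  hex 8: (3, 4, -7)
  hex 9: (3, 5, -8)
  hex 10: (2, 6, -8)
  hex 11: (1, 7, -8)
  hex 12: (0, 8, -8)
  hex 13: (-1, 8, -7)
  hex 14: (-2, 8, -6)
  hex 15: (-3, 8, -5)
  hex 16: (-3, 7, -4)
  hex 17: (-3, 6, -3)
Sorted: 18 hexes.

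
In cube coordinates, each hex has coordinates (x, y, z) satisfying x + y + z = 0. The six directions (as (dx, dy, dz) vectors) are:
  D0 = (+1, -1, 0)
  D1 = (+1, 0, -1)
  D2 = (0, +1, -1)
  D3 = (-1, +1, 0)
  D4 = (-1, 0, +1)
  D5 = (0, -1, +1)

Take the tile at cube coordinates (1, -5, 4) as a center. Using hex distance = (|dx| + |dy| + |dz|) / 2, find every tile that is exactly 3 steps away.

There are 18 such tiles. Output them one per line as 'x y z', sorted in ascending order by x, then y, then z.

Walk ring at distance 3 from (1, -5, 4):
Start at center + D4*3 = (-2, -5, 7)
  hex 0: (-2, -5, 7)
  hex 1: (-1, -6, 7)
  hex 2: (0, -7, 7)
  hex 3: (1, -8, 7)
  hex 4: (2, -8, 6)
  hex 5: (3, -8, 5)
  hex 6: (4, -8, 4)
  hex 7: (4, -7, 3)
  hex 8: (4, -6, 2)
  hex 9: (4, -5, 1)
  hex 10: (3, -4, 1)
  hex 11: (2, -3, 1)
  hex 12: (1, -2, 1)
  hex 13: (0, -2, 2)
  hex 14: (-1, -2, 3)
  hex 15: (-2, -2, 4)
  hex 16: (-2, -3, 5)
  hex 17: (-2, -4, 6)
Sorted: 18 hexes.

Answer: -2 -5 7
-2 -4 6
-2 -3 5
-2 -2 4
-1 -6 7
-1 -2 3
0 -7 7
0 -2 2
1 -8 7
1 -2 1
2 -8 6
2 -3 1
3 -8 5
3 -4 1
4 -8 4
4 -7 3
4 -6 2
4 -5 1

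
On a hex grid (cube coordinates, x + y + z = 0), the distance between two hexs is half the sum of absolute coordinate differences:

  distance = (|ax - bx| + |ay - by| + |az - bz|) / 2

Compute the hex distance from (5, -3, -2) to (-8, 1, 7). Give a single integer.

Answer: 13

Derivation:
|ax - bx| = |5 - (-8)| = 13
|ay - by| = |-3 - 1| = 4
|az - bz| = |-2 - 7| = 9
distance = (13 + 4 + 9) / 2 = 26 / 2 = 13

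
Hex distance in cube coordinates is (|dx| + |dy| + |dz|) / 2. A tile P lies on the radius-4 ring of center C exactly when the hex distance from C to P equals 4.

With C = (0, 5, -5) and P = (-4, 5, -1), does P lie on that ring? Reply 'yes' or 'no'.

Answer: yes

Derivation:
|px - cx| = |-4 - 0| = 4
|py - cy| = |5 - 5| = 0
|pz - cz| = |-1 - (-5)| = 4
distance = (4+0+4)/2 = 8/2 = 4
radius = 4; distance == radius -> yes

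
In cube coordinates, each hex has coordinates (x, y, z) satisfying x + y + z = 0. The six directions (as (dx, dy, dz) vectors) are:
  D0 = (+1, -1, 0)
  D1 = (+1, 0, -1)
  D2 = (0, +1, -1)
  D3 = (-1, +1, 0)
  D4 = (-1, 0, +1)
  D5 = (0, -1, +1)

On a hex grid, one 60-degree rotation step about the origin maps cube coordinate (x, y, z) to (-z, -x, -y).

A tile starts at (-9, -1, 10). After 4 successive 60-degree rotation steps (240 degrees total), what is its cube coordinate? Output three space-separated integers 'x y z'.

Start: (-9, -1, 10)
Step 1: (-9, -1, 10) -> (-(10), -(-9), -(-1)) = (-10, 9, 1)
Step 2: (-10, 9, 1) -> (-(1), -(-10), -(9)) = (-1, 10, -9)
Step 3: (-1, 10, -9) -> (-(-9), -(-1), -(10)) = (9, 1, -10)
Step 4: (9, 1, -10) -> (-(-10), -(9), -(1)) = (10, -9, -1)

Answer: 10 -9 -1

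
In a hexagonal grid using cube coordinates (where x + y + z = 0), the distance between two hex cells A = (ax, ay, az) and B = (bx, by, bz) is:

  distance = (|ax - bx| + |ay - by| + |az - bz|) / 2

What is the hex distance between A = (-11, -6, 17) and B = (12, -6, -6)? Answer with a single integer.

|ax - bx| = |-11 - 12| = 23
|ay - by| = |-6 - (-6)| = 0
|az - bz| = |17 - (-6)| = 23
distance = (23 + 0 + 23) / 2 = 46 / 2 = 23

Answer: 23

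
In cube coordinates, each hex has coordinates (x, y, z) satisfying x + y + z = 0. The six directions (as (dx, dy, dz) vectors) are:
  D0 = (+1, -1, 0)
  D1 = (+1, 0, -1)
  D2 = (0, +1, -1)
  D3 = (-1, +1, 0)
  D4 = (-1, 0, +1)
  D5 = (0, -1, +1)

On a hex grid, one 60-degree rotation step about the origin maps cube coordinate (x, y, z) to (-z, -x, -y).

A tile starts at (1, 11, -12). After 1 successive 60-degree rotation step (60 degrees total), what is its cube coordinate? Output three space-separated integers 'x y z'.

Answer: 12 -1 -11

Derivation:
Start: (1, 11, -12)
Step 1: (1, 11, -12) -> (-(-12), -(1), -(11)) = (12, -1, -11)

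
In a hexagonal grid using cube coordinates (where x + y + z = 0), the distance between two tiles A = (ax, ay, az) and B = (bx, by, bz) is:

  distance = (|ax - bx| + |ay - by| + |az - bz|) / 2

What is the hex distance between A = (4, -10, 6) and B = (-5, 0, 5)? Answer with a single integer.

Answer: 10

Derivation:
|ax - bx| = |4 - (-5)| = 9
|ay - by| = |-10 - 0| = 10
|az - bz| = |6 - 5| = 1
distance = (9 + 10 + 1) / 2 = 20 / 2 = 10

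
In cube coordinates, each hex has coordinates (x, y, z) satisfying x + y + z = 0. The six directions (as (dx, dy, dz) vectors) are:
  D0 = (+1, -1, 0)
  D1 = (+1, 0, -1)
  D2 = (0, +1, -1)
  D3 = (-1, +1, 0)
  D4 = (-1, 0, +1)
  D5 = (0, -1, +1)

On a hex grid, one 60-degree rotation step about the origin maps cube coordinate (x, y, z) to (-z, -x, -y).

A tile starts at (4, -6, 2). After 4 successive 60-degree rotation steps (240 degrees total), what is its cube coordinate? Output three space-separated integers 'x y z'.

Start: (4, -6, 2)
Step 1: (4, -6, 2) -> (-(2), -(4), -(-6)) = (-2, -4, 6)
Step 2: (-2, -4, 6) -> (-(6), -(-2), -(-4)) = (-6, 2, 4)
Step 3: (-6, 2, 4) -> (-(4), -(-6), -(2)) = (-4, 6, -2)
Step 4: (-4, 6, -2) -> (-(-2), -(-4), -(6)) = (2, 4, -6)

Answer: 2 4 -6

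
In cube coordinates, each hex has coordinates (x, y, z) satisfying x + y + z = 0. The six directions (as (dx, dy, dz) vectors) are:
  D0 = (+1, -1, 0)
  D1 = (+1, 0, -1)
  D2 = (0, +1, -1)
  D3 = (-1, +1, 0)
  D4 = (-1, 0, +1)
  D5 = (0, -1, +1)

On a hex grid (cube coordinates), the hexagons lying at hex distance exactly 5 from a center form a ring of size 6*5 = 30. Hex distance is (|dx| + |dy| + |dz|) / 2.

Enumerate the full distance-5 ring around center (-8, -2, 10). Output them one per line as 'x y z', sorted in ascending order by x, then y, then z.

Answer: -13 -2 15
-13 -1 14
-13 0 13
-13 1 12
-13 2 11
-13 3 10
-12 -3 15
-12 3 9
-11 -4 15
-11 3 8
-10 -5 15
-10 3 7
-9 -6 15
-9 3 6
-8 -7 15
-8 3 5
-7 -7 14
-7 2 5
-6 -7 13
-6 1 5
-5 -7 12
-5 0 5
-4 -7 11
-4 -1 5
-3 -7 10
-3 -6 9
-3 -5 8
-3 -4 7
-3 -3 6
-3 -2 5

Derivation:
Walk ring at distance 5 from (-8, -2, 10):
Start at center + D4*5 = (-13, -2, 15)
  hex 0: (-13, -2, 15)
  hex 1: (-12, -3, 15)
  hex 2: (-11, -4, 15)
  hex 3: (-10, -5, 15)
  hex 4: (-9, -6, 15)
  hex 5: (-8, -7, 15)
  hex 6: (-7, -7, 14)
  hex 7: (-6, -7, 13)
  hex 8: (-5, -7, 12)
  hex 9: (-4, -7, 11)
  hex 10: (-3, -7, 10)
  hex 11: (-3, -6, 9)
  hex 12: (-3, -5, 8)
  hex 13: (-3, -4, 7)
  hex 14: (-3, -3, 6)
  hex 15: (-3, -2, 5)
  hex 16: (-4, -1, 5)
  hex 17: (-5, 0, 5)
  hex 18: (-6, 1, 5)
  hex 19: (-7, 2, 5)
  hex 20: (-8, 3, 5)
  hex 21: (-9, 3, 6)
  hex 22: (-10, 3, 7)
  hex 23: (-11, 3, 8)
  hex 24: (-12, 3, 9)
  hex 25: (-13, 3, 10)
  hex 26: (-13, 2, 11)
  hex 27: (-13, 1, 12)
  hex 28: (-13, 0, 13)
  hex 29: (-13, -1, 14)
Sorted: 30 hexes.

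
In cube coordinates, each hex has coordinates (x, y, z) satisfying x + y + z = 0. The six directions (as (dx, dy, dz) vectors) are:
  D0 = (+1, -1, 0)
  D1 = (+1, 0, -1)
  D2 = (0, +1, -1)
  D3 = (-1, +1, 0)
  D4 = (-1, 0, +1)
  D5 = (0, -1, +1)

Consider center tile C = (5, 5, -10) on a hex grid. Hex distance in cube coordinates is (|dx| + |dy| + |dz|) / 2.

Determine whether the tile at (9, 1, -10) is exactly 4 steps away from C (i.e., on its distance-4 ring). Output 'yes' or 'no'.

|px - cx| = |9 - 5| = 4
|py - cy| = |1 - 5| = 4
|pz - cz| = |-10 - (-10)| = 0
distance = (4+4+0)/2 = 8/2 = 4
radius = 4; distance == radius -> yes

Answer: yes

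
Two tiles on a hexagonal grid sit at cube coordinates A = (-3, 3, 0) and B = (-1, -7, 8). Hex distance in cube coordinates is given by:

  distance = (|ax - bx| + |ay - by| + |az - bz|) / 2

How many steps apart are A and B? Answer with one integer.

Answer: 10

Derivation:
|ax - bx| = |-3 - (-1)| = 2
|ay - by| = |3 - (-7)| = 10
|az - bz| = |0 - 8| = 8
distance = (2 + 10 + 8) / 2 = 20 / 2 = 10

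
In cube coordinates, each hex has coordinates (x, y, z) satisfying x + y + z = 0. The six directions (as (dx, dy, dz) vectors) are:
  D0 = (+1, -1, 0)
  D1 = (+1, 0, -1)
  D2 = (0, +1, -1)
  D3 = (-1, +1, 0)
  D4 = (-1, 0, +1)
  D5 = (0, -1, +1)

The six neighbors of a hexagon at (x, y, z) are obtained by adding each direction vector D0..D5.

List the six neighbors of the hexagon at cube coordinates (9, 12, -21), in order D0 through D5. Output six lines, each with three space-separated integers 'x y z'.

Answer: 10 11 -21
10 12 -22
9 13 -22
8 13 -21
8 12 -20
9 11 -20

Derivation:
Center: (9, 12, -21). Add each direction:
  D0: (9, 12, -21) + (1, -1, 0) = (10, 11, -21)
  D1: (9, 12, -21) + (1, 0, -1) = (10, 12, -22)
  D2: (9, 12, -21) + (0, 1, -1) = (9, 13, -22)
  D3: (9, 12, -21) + (-1, 1, 0) = (8, 13, -21)
  D4: (9, 12, -21) + (-1, 0, 1) = (8, 12, -20)
  D5: (9, 12, -21) + (0, -1, 1) = (9, 11, -20)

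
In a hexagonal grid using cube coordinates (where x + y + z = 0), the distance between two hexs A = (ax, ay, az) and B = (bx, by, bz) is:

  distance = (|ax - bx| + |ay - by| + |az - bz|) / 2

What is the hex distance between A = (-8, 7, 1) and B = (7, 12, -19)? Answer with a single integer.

|ax - bx| = |-8 - 7| = 15
|ay - by| = |7 - 12| = 5
|az - bz| = |1 - (-19)| = 20
distance = (15 + 5 + 20) / 2 = 40 / 2 = 20

Answer: 20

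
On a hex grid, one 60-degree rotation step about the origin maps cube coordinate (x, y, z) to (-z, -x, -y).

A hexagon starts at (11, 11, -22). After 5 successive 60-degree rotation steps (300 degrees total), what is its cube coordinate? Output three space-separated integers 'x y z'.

Start: (11, 11, -22)
Step 1: (11, 11, -22) -> (-(-22), -(11), -(11)) = (22, -11, -11)
Step 2: (22, -11, -11) -> (-(-11), -(22), -(-11)) = (11, -22, 11)
Step 3: (11, -22, 11) -> (-(11), -(11), -(-22)) = (-11, -11, 22)
Step 4: (-11, -11, 22) -> (-(22), -(-11), -(-11)) = (-22, 11, 11)
Step 5: (-22, 11, 11) -> (-(11), -(-22), -(11)) = (-11, 22, -11)

Answer: -11 22 -11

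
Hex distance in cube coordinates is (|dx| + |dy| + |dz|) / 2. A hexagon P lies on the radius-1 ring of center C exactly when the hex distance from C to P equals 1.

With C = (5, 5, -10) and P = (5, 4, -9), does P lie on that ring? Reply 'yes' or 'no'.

|px - cx| = |5 - 5| = 0
|py - cy| = |4 - 5| = 1
|pz - cz| = |-9 - (-10)| = 1
distance = (0+1+1)/2 = 2/2 = 1
radius = 1; distance == radius -> yes

Answer: yes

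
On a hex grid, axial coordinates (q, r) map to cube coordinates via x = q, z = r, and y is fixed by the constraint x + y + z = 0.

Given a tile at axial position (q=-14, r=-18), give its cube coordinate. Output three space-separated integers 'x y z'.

x = q = -14
z = r = -18
y = -x - z = -(-14) - (-18) = 32

Answer: -14 32 -18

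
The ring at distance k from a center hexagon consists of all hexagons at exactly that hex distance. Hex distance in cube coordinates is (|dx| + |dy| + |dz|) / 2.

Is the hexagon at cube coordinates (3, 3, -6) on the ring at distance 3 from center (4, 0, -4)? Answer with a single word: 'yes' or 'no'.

Answer: yes

Derivation:
|px - cx| = |3 - 4| = 1
|py - cy| = |3 - 0| = 3
|pz - cz| = |-6 - (-4)| = 2
distance = (1+3+2)/2 = 6/2 = 3
radius = 3; distance == radius -> yes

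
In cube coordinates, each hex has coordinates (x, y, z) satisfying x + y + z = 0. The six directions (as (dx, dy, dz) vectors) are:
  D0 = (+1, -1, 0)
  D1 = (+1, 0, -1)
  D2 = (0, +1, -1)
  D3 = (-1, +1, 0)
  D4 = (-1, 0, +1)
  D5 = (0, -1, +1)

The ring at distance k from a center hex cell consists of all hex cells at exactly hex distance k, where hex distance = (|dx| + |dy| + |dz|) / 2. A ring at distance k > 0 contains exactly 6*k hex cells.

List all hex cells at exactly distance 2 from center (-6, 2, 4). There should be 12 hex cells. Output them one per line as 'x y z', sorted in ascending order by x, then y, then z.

Walk ring at distance 2 from (-6, 2, 4):
Start at center + D4*2 = (-8, 2, 6)
  hex 0: (-8, 2, 6)
  hex 1: (-7, 1, 6)
  hex 2: (-6, 0, 6)
  hex 3: (-5, 0, 5)
  hex 4: (-4, 0, 4)
  hex 5: (-4, 1, 3)
  hex 6: (-4, 2, 2)
  hex 7: (-5, 3, 2)
  hex 8: (-6, 4, 2)
  hex 9: (-7, 4, 3)
  hex 10: (-8, 4, 4)
  hex 11: (-8, 3, 5)
Sorted: 12 hexes.

Answer: -8 2 6
-8 3 5
-8 4 4
-7 1 6
-7 4 3
-6 0 6
-6 4 2
-5 0 5
-5 3 2
-4 0 4
-4 1 3
-4 2 2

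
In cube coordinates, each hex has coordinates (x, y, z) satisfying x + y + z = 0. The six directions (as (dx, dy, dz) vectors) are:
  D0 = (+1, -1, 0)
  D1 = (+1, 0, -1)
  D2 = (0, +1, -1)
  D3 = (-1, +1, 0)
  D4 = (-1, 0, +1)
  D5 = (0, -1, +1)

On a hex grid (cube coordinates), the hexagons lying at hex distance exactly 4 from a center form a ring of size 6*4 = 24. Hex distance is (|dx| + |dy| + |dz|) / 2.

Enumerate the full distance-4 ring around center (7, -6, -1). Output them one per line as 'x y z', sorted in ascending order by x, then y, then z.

Walk ring at distance 4 from (7, -6, -1):
Start at center + D4*4 = (3, -6, 3)
  hex 0: (3, -6, 3)
  hex 1: (4, -7, 3)
  hex 2: (5, -8, 3)
  hex 3: (6, -9, 3)
  hex 4: (7, -10, 3)
  hex 5: (8, -10, 2)
  hex 6: (9, -10, 1)
  hex 7: (10, -10, 0)
  hex 8: (11, -10, -1)
  hex 9: (11, -9, -2)
  hex 10: (11, -8, -3)
  hex 11: (11, -7, -4)
  hex 12: (11, -6, -5)
  hex 13: (10, -5, -5)
  hex 14: (9, -4, -5)
  hex 15: (8, -3, -5)
  hex 16: (7, -2, -5)
  hex 17: (6, -2, -4)
  hex 18: (5, -2, -3)
  hex 19: (4, -2, -2)
  hex 20: (3, -2, -1)
  hex 21: (3, -3, 0)
  hex 22: (3, -4, 1)
  hex 23: (3, -5, 2)
Sorted: 24 hexes.

Answer: 3 -6 3
3 -5 2
3 -4 1
3 -3 0
3 -2 -1
4 -7 3
4 -2 -2
5 -8 3
5 -2 -3
6 -9 3
6 -2 -4
7 -10 3
7 -2 -5
8 -10 2
8 -3 -5
9 -10 1
9 -4 -5
10 -10 0
10 -5 -5
11 -10 -1
11 -9 -2
11 -8 -3
11 -7 -4
11 -6 -5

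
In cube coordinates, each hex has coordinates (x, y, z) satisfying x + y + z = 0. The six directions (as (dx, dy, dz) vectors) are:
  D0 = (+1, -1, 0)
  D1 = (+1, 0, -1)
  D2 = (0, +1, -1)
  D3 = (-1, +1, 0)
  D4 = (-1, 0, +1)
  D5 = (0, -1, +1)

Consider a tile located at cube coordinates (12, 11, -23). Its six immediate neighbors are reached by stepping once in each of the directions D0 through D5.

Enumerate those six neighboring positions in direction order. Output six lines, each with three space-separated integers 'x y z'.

Center: (12, 11, -23). Add each direction:
  D0: (12, 11, -23) + (1, -1, 0) = (13, 10, -23)
  D1: (12, 11, -23) + (1, 0, -1) = (13, 11, -24)
  D2: (12, 11, -23) + (0, 1, -1) = (12, 12, -24)
  D3: (12, 11, -23) + (-1, 1, 0) = (11, 12, -23)
  D4: (12, 11, -23) + (-1, 0, 1) = (11, 11, -22)
  D5: (12, 11, -23) + (0, -1, 1) = (12, 10, -22)

Answer: 13 10 -23
13 11 -24
12 12 -24
11 12 -23
11 11 -22
12 10 -22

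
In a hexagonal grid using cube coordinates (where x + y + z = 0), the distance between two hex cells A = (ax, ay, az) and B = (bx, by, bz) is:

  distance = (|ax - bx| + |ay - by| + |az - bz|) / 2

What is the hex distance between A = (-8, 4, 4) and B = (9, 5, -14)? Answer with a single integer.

|ax - bx| = |-8 - 9| = 17
|ay - by| = |4 - 5| = 1
|az - bz| = |4 - (-14)| = 18
distance = (17 + 1 + 18) / 2 = 36 / 2 = 18

Answer: 18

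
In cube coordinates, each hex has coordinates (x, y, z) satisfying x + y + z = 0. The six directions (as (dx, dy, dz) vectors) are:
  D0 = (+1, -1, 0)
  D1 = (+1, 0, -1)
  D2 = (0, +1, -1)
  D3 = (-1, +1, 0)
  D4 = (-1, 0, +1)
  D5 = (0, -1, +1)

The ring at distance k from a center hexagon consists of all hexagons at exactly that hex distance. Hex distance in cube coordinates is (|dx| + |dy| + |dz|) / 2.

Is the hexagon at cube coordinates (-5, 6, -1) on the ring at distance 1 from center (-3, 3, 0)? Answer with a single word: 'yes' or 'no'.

|px - cx| = |-5 - (-3)| = 2
|py - cy| = |6 - 3| = 3
|pz - cz| = |-1 - 0| = 1
distance = (2+3+1)/2 = 6/2 = 3
radius = 1; distance != radius -> no

Answer: no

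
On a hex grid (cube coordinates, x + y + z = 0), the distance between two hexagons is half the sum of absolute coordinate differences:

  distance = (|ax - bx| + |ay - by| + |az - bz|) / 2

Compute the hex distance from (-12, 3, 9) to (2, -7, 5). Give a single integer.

|ax - bx| = |-12 - 2| = 14
|ay - by| = |3 - (-7)| = 10
|az - bz| = |9 - 5| = 4
distance = (14 + 10 + 4) / 2 = 28 / 2 = 14

Answer: 14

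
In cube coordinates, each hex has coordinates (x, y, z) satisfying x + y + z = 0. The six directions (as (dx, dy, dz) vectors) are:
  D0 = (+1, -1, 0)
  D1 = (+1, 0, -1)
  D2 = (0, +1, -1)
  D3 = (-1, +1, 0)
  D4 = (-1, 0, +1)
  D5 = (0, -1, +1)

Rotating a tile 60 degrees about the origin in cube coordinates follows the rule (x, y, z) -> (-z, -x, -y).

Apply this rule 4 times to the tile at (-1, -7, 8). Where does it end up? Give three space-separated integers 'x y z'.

Answer: 8 -1 -7

Derivation:
Start: (-1, -7, 8)
Step 1: (-1, -7, 8) -> (-(8), -(-1), -(-7)) = (-8, 1, 7)
Step 2: (-8, 1, 7) -> (-(7), -(-8), -(1)) = (-7, 8, -1)
Step 3: (-7, 8, -1) -> (-(-1), -(-7), -(8)) = (1, 7, -8)
Step 4: (1, 7, -8) -> (-(-8), -(1), -(7)) = (8, -1, -7)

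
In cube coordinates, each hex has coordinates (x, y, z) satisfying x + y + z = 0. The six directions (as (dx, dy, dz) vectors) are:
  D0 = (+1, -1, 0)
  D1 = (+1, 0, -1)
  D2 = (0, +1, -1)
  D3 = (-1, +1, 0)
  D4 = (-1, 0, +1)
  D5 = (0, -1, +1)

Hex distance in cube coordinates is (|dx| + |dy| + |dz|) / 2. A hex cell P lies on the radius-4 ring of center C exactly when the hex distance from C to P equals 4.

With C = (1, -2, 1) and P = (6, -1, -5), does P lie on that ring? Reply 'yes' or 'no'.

Answer: no

Derivation:
|px - cx| = |6 - 1| = 5
|py - cy| = |-1 - (-2)| = 1
|pz - cz| = |-5 - 1| = 6
distance = (5+1+6)/2 = 12/2 = 6
radius = 4; distance != radius -> no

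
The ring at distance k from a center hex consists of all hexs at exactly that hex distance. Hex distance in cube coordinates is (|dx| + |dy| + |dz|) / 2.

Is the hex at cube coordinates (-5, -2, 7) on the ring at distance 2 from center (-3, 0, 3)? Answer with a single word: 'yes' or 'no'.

Answer: no

Derivation:
|px - cx| = |-5 - (-3)| = 2
|py - cy| = |-2 - 0| = 2
|pz - cz| = |7 - 3| = 4
distance = (2+2+4)/2 = 8/2 = 4
radius = 2; distance != radius -> no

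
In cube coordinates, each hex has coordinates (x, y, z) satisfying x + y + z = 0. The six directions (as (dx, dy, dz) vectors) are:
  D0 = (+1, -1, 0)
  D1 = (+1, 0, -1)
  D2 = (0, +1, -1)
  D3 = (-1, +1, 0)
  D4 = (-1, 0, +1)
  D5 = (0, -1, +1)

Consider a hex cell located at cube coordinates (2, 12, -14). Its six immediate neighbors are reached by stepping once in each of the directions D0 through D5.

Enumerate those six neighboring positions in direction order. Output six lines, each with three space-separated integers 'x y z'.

Center: (2, 12, -14). Add each direction:
  D0: (2, 12, -14) + (1, -1, 0) = (3, 11, -14)
  D1: (2, 12, -14) + (1, 0, -1) = (3, 12, -15)
  D2: (2, 12, -14) + (0, 1, -1) = (2, 13, -15)
  D3: (2, 12, -14) + (-1, 1, 0) = (1, 13, -14)
  D4: (2, 12, -14) + (-1, 0, 1) = (1, 12, -13)
  D5: (2, 12, -14) + (0, -1, 1) = (2, 11, -13)

Answer: 3 11 -14
3 12 -15
2 13 -15
1 13 -14
1 12 -13
2 11 -13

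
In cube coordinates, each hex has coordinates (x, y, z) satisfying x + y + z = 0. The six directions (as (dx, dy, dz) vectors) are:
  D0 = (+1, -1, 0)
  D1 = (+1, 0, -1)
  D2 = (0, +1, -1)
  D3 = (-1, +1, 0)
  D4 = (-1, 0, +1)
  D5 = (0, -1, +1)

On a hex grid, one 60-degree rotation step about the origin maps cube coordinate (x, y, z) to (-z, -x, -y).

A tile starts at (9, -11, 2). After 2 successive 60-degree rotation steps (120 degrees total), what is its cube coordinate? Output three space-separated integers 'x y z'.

Answer: -11 2 9

Derivation:
Start: (9, -11, 2)
Step 1: (9, -11, 2) -> (-(2), -(9), -(-11)) = (-2, -9, 11)
Step 2: (-2, -9, 11) -> (-(11), -(-2), -(-9)) = (-11, 2, 9)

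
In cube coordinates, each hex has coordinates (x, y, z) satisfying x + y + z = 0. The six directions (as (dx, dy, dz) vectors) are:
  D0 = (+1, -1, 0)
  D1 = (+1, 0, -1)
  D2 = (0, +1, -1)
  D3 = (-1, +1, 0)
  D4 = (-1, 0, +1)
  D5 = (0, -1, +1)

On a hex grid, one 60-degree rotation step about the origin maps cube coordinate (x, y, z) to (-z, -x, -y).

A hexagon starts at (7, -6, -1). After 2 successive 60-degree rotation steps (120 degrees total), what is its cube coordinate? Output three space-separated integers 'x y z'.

Start: (7, -6, -1)
Step 1: (7, -6, -1) -> (-(-1), -(7), -(-6)) = (1, -7, 6)
Step 2: (1, -7, 6) -> (-(6), -(1), -(-7)) = (-6, -1, 7)

Answer: -6 -1 7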